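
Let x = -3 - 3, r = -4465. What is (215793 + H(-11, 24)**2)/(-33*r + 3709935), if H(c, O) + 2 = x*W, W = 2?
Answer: 215989/3857280 ≈ 0.055995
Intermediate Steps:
x = -6 (x = -3 - 1*3 = -3 - 3 = -6)
H(c, O) = -14 (H(c, O) = -2 - 6*2 = -2 - 12 = -14)
(215793 + H(-11, 24)**2)/(-33*r + 3709935) = (215793 + (-14)**2)/(-33*(-4465) + 3709935) = (215793 + 196)/(147345 + 3709935) = 215989/3857280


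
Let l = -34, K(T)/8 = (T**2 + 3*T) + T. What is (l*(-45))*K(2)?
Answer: 146880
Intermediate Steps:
K(T) = 8*T**2 + 32*T (K(T) = 8*((T**2 + 3*T) + T) = 8*(T**2 + 4*T) = 8*T**2 + 32*T)
(l*(-45))*K(2) = (-34*(-45))*(8*2*(4 + 2)) = 1530*(8*2*6) = 1530*96 = 146880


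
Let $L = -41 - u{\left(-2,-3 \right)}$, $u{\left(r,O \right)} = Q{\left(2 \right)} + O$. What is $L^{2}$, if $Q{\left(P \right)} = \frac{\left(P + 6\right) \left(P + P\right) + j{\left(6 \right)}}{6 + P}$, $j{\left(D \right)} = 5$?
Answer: $\frac{116281}{64} \approx 1816.9$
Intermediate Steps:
$Q{\left(P \right)} = \frac{5 + 2 P \left(6 + P\right)}{6 + P}$ ($Q{\left(P \right)} = \frac{\left(P + 6\right) \left(P + P\right) + 5}{6 + P} = \frac{\left(6 + P\right) 2 P + 5}{6 + P} = \frac{2 P \left(6 + P\right) + 5}{6 + P} = \frac{5 + 2 P \left(6 + P\right)}{6 + P}$)
$u{\left(r,O \right)} = \frac{37}{8} + O$ ($u{\left(r,O \right)} = \frac{5 + 2 \cdot 2^{2} + 12 \cdot 2}{6 + 2} + O = \frac{5 + 2 \cdot 4 + 24}{8} + O = \frac{5 + 8 + 24}{8} + O = \frac{1}{8} \cdot 37 + O = \frac{37}{8} + O$)
$L = - \frac{341}{8}$ ($L = -41 - \left(\frac{37}{8} - 3\right) = -41 - \frac{13}{8} = - \frac{341}{8} \approx -42.625$)
$L^{2} = \left(- \frac{341}{8}\right)^{2} = \frac{116281}{64}$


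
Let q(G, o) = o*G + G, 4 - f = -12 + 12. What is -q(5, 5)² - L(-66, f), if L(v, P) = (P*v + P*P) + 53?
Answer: -705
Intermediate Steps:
f = 4 (f = 4 - (-12 + 12) = 4 - 1*0 = 4 + 0 = 4)
L(v, P) = 53 + P² + P*v (L(v, P) = (P*v + P²) + 53 = (P² + P*v) + 53 = 53 + P² + P*v)
q(G, o) = G + G*o (q(G, o) = G*o + G = G + G*o)
-q(5, 5)² - L(-66, f) = -(5*(1 + 5))² - (53 + 4² + 4*(-66)) = -(5*6)² - (53 + 16 - 264) = -1*30² - 1*(-195) = -1*900 + 195 = -900 + 195 = -705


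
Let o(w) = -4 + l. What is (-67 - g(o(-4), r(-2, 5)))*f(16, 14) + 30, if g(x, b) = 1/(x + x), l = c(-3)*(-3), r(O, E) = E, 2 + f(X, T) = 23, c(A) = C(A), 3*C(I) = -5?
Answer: -2775/2 ≈ -1387.5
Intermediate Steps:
C(I) = -5/3 (C(I) = (⅓)*(-5) = -5/3)
c(A) = -5/3
f(X, T) = 21 (f(X, T) = -2 + 23 = 21)
l = 5 (l = -5/3*(-3) = 5)
o(w) = 1 (o(w) = -4 + 5 = 1)
g(x, b) = 1/(2*x)
(-67 - g(o(-4), r(-2, 5)))*f(16, 14) + 30 = (-67 - 1/(2*1))*21 + 30 = (-67 - 1/2)*21 + 30 = (-67 - 1*½)*21 + 30 = (-67 - ½)*21 + 30 = -135/2*21 + 30 = -2835/2 + 30 = -2775/2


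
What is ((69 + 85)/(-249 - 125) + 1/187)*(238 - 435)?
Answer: 14972/187 ≈ 80.064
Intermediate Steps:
((69 + 85)/(-249 - 125) + 1/187)*(238 - 435) = (154/(-374) + 1/187)*(-197) = (154*(-1/374) + 1/187)*(-197) = (-7/17 + 1/187)*(-197) = -76/187*(-197) = 14972/187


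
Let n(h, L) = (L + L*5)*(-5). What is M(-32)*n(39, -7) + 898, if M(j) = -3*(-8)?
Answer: 5938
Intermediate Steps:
n(h, L) = -30*L (n(h, L) = (L + 5*L)*(-5) = (6*L)*(-5) = -30*L)
M(j) = 24
M(-32)*n(39, -7) + 898 = 24*(-30*(-7)) + 898 = 24*210 + 898 = 5040 + 898 = 5938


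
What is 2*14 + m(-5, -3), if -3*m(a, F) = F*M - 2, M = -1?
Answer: 83/3 ≈ 27.667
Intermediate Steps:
m(a, F) = ⅔ + F/3 (m(a, F) = -(F*(-1) - 2)/3 = -(-F - 2)/3 = -(-2 - F)/3 = ⅔ + F/3)
2*14 + m(-5, -3) = 2*14 + (⅔ + (⅓)*(-3)) = 28 + (⅔ - 1) = 28 - ⅓ = 83/3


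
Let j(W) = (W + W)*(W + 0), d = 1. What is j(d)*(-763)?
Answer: -1526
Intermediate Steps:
j(W) = 2*W² (j(W) = (2*W)*W = 2*W²)
j(d)*(-763) = (2*1²)*(-763) = (2*1)*(-763) = 2*(-763) = -1526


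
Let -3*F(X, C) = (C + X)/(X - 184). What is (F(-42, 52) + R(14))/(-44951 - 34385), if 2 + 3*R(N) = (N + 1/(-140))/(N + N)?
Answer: 644953/105428023680 ≈ 6.1175e-6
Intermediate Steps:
F(X, C) = -(C + X)/(3*(-184 + X)) (F(X, C) = -(C + X)/(3*(X - 184)) = -(C + X)/(3*(-184 + X)))
R(N) = -2/3 + (-1/140 + N)/(6*N) (R(N) = -2/3 + ((N + 1/(-140))/(N + N))/3 = -2/3 + ((N - 1/140)/((2*N)))/3 = -2/3 + ((-1/140 + N)*(1/(2*N)))/3 = -2/3 + ((-1/140 + N)/(2*N))/3 = -2/3 + (-1/140 + N)/(6*N))
(F(-42, 52) + R(14))/(-44951 - 34385) = ((-1*52 - 1*(-42))/(3*(-184 - 42)) + (1/840)*(-1 - 420*14)/14)/(-44951 - 34385) = ((1/3)*(-52 + 42)/(-226) + (1/840)*(1/14)*(-1 - 5880))/(-79336) = ((1/3)*(-1/226)*(-10) + (1/840)*(1/14)*(-5881))*(-1/79336) = (5/339 - 5881/11760)*(-1/79336) = -644953/1328880*(-1/79336) = 644953/105428023680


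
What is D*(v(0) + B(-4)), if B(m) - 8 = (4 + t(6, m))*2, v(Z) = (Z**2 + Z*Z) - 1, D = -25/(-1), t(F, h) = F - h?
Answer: 875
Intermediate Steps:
D = 25 (D = -25*(-1) = 25)
v(Z) = -1 + 2*Z**2 (v(Z) = (Z**2 + Z**2) - 1 = 2*Z**2 - 1 = -1 + 2*Z**2)
B(m) = 28 - 2*m (B(m) = 8 + (4 + (6 - m))*2 = 8 + (10 - m)*2 = 8 + (20 - 2*m) = 28 - 2*m)
D*(v(0) + B(-4)) = 25*((-1 + 2*0**2) + (28 - 2*(-4))) = 25*((-1 + 2*0) + (28 + 8)) = 25*((-1 + 0) + 36) = 25*(-1 + 36) = 25*35 = 875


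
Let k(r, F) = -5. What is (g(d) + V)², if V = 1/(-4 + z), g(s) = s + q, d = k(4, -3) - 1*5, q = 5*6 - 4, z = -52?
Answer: 801025/3136 ≈ 255.43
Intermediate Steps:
q = 26 (q = 30 - 4 = 26)
d = -10 (d = -5 - 1*5 = -5 - 5 = -10)
g(s) = 26 + s (g(s) = s + 26 = 26 + s)
V = -1/56 (V = 1/(-4 - 52) = 1/(-56) = -1/56 ≈ -0.017857)
(g(d) + V)² = ((26 - 10) - 1/56)² = (16 - 1/56)² = (895/56)² = 801025/3136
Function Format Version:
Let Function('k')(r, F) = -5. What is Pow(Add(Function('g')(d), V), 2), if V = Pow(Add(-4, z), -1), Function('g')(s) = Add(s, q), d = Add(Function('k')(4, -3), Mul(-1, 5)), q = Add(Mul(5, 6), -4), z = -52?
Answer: Rational(801025, 3136) ≈ 255.43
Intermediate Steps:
q = 26 (q = Add(30, -4) = 26)
d = -10 (d = Add(-5, Mul(-1, 5)) = Add(-5, -5) = -10)
Function('g')(s) = Add(26, s) (Function('g')(s) = Add(s, 26) = Add(26, s))
V = Rational(-1, 56) (V = Pow(Add(-4, -52), -1) = Pow(-56, -1) = Rational(-1, 56) ≈ -0.017857)
Pow(Add(Function('g')(d), V), 2) = Pow(Add(Add(26, -10), Rational(-1, 56)), 2) = Pow(Add(16, Rational(-1, 56)), 2) = Pow(Rational(895, 56), 2) = Rational(801025, 3136)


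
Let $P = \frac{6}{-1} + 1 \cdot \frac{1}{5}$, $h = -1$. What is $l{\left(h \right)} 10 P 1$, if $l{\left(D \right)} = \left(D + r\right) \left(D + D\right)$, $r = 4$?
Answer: $348$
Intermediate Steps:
$P = - \frac{29}{5}$ ($P = 6 \left(-1\right) + 1 \cdot \frac{1}{5} = -6 + \frac{1}{5} = - \frac{29}{5} \approx -5.8$)
$l{\left(D \right)} = 2 D \left(4 + D\right)$ ($l{\left(D \right)} = \left(D + 4\right) \left(D + D\right) = \left(4 + D\right) 2 D = 2 D \left(4 + D\right)$)
$l{\left(h \right)} 10 P 1 = 2 \left(-1\right) \left(4 - 1\right) 10 \left(- \frac{29}{5}\right) 1 = 2 \left(-1\right) 3 \left(\left(-58\right) 1\right) = \left(-6\right) \left(-58\right) = 348$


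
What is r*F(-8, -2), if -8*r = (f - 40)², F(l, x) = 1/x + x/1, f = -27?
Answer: 22445/16 ≈ 1402.8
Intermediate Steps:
F(l, x) = x + 1/x (F(l, x) = 1/x + x*1 = 1/x + x = x + 1/x)
r = -4489/8 (r = -(-27 - 40)²/8 = -⅛*(-67)² = -⅛*4489 = -4489/8 ≈ -561.13)
r*F(-8, -2) = -4489*(-2 + 1/(-2))/8 = -4489*(-2 - ½)/8 = -4489/8*(-5/2) = 22445/16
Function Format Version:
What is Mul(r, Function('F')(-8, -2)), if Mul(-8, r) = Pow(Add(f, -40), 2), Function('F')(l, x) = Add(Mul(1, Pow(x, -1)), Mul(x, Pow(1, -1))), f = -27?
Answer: Rational(22445, 16) ≈ 1402.8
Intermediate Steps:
Function('F')(l, x) = Add(x, Pow(x, -1)) (Function('F')(l, x) = Add(Pow(x, -1), Mul(x, 1)) = Add(Pow(x, -1), x) = Add(x, Pow(x, -1)))
r = Rational(-4489, 8) (r = Mul(Rational(-1, 8), Pow(Add(-27, -40), 2)) = Mul(Rational(-1, 8), Pow(-67, 2)) = Mul(Rational(-1, 8), 4489) = Rational(-4489, 8) ≈ -561.13)
Mul(r, Function('F')(-8, -2)) = Mul(Rational(-4489, 8), Add(-2, Pow(-2, -1))) = Mul(Rational(-4489, 8), Add(-2, Rational(-1, 2))) = Mul(Rational(-4489, 8), Rational(-5, 2)) = Rational(22445, 16)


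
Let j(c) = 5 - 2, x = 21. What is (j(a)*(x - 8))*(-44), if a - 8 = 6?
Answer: -1716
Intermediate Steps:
a = 14 (a = 8 + 6 = 14)
j(c) = 3
(j(a)*(x - 8))*(-44) = (3*(21 - 8))*(-44) = (3*13)*(-44) = 39*(-44) = -1716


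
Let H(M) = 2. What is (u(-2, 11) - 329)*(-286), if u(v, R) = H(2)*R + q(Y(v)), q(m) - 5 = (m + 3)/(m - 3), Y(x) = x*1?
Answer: 432146/5 ≈ 86429.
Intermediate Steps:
Y(x) = x
q(m) = 5 + (3 + m)/(-3 + m) (q(m) = 5 + (m + 3)/(m - 3) = 5 + (3 + m)/(-3 + m))
u(v, R) = 2*R + 6*(-2 + v)/(-3 + v)
(u(-2, 11) - 329)*(-286) = (2*(-6 + 3*(-2) + 11*(-3 - 2))/(-3 - 2) - 329)*(-286) = (2*(-6 - 6 + 11*(-5))/(-5) - 329)*(-286) = (2*(-⅕)*(-6 - 6 - 55) - 329)*(-286) = (2*(-⅕)*(-67) - 329)*(-286) = (134/5 - 329)*(-286) = -1511/5*(-286) = 432146/5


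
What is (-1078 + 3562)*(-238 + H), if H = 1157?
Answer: 2282796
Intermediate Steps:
(-1078 + 3562)*(-238 + H) = (-1078 + 3562)*(-238 + 1157) = 2484*919 = 2282796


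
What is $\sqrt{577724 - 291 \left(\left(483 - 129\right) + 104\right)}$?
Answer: $\sqrt{444446} \approx 666.67$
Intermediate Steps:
$\sqrt{577724 - 291 \left(\left(483 - 129\right) + 104\right)} = \sqrt{577724 - 291 \left(354 + 104\right)} = \sqrt{577724 - 133278} = \sqrt{444446}$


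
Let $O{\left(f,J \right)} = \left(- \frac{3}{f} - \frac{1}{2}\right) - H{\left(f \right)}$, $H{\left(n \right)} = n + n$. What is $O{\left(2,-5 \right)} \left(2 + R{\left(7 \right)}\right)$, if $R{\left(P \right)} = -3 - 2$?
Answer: $18$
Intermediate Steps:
$R{\left(P \right)} = -5$
$H{\left(n \right)} = 2 n$
$O{\left(f,J \right)} = - \frac{1}{2} - \frac{3}{f} - 2 f$ ($O{\left(f,J \right)} = \left(- \frac{3}{f} - \frac{1}{2}\right) - 2 f = \left(- \frac{1}{2} - \frac{3}{f}\right) - 2 f = - \frac{1}{2} - \frac{3}{f} - 2 f$)
$O{\left(2,-5 \right)} \left(2 + R{\left(7 \right)}\right) = \left(- \frac{1}{2} - \frac{3}{2} - 4\right) \left(2 - 5\right) = \left(- \frac{1}{2} - \frac{3}{2} - 4\right) \left(-3\right) = \left(-6\right) \left(-3\right) = 18$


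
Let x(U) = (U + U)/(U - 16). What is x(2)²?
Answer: 4/49 ≈ 0.081633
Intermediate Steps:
x(U) = 2*U/(-16 + U) (x(U) = (2*U)/(-16 + U) = 2*U/(-16 + U))
x(2)² = (2*2/(-16 + 2))² = (2*2/(-14))² = (2*2*(-1/14))² = (-2/7)² = 4/49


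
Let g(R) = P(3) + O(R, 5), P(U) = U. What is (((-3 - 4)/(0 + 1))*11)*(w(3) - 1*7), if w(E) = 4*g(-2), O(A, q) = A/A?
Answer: -693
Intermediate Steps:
O(A, q) = 1
g(R) = 4 (g(R) = 3 + 1 = 4)
w(E) = 16 (w(E) = 4*4 = 16)
(((-3 - 4)/(0 + 1))*11)*(w(3) - 1*7) = (((-3 - 4)/(0 + 1))*11)*(16 - 1*7) = (-7/1*11)*(16 - 7) = (-7*1*11)*9 = -7*11*9 = -77*9 = -693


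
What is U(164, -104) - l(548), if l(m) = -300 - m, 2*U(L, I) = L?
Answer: 930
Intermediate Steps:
U(L, I) = L/2
U(164, -104) - l(548) = (1/2)*164 - (-300 - 1*548) = 82 - (-300 - 548) = 82 - 1*(-848) = 82 + 848 = 930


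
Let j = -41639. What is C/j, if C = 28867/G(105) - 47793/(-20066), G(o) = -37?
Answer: 577476881/30914542438 ≈ 0.018680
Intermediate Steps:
C = -577476881/742442 (C = 28867/(-37) - 47793/(-20066) = 28867*(-1/37) - 47793*(-1/20066) = -28867/37 + 47793/20066 = -577476881/742442 ≈ -777.81)
C/j = -577476881/742442/(-41639) = -577476881/742442*(-1/41639) = 577476881/30914542438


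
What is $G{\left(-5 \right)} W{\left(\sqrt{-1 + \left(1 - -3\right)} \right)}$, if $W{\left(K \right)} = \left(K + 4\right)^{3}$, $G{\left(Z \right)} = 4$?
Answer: $400 + 204 \sqrt{3} \approx 753.34$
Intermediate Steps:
$W{\left(K \right)} = \left(4 + K\right)^{3}$
$G{\left(-5 \right)} W{\left(\sqrt{-1 + \left(1 - -3\right)} \right)} = 4 \left(4 + \sqrt{-1 + \left(1 - -3\right)}\right)^{3} = 4 \left(4 + \sqrt{-1 + \left(1 + 3\right)}\right)^{3} = 4 \left(4 + \sqrt{-1 + 4}\right)^{3} = 4 \left(4 + \sqrt{3}\right)^{3}$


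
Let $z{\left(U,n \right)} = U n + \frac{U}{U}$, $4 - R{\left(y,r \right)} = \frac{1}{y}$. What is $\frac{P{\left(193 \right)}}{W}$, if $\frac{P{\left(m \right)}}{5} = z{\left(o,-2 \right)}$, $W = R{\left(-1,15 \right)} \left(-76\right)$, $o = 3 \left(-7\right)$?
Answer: $- \frac{43}{76} \approx -0.56579$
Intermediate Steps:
$R{\left(y,r \right)} = 4 - \frac{1}{y}$
$o = -21$
$z{\left(U,n \right)} = 1 + U n$ ($z{\left(U,n \right)} = U n + 1 = 1 + U n$)
$W = -380$ ($W = \left(4 - \frac{1}{-1}\right) \left(-76\right) = \left(4 - -1\right) \left(-76\right) = \left(4 + 1\right) \left(-76\right) = 5 \left(-76\right) = -380$)
$P{\left(m \right)} = 215$ ($P{\left(m \right)} = 5 \left(1 - -42\right) = 5 \left(1 + 42\right) = 5 \cdot 43 = 215$)
$\frac{P{\left(193 \right)}}{W} = \frac{215}{-380} = 215 \left(- \frac{1}{380}\right) = - \frac{43}{76}$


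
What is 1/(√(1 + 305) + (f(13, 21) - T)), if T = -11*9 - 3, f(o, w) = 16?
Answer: 59/6809 - 3*√34/13618 ≈ 0.0073805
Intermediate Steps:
T = -102 (T = -99 - 3 = -102)
1/(√(1 + 305) + (f(13, 21) - T)) = 1/(√(1 + 305) + (16 - 1*(-102))) = 1/(√306 + (16 + 102)) = 1/(3*√34 + 118) = 1/(118 + 3*√34)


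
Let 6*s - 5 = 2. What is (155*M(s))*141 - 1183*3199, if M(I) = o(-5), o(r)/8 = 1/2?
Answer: -3696997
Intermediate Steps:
s = 7/6 (s = 5/6 + (1/6)*2 = 5/6 + 1/3 = 7/6 ≈ 1.1667)
o(r) = 4 (o(r) = 8/2 = 8*(1/2) = 4)
M(I) = 4
(155*M(s))*141 - 1183*3199 = (155*4)*141 - 1183*3199 = 620*141 - 3784417 = 87420 - 3784417 = -3696997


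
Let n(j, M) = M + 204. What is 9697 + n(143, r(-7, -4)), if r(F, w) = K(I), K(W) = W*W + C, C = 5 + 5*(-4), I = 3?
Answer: 9895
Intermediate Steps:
C = -15 (C = 5 - 20 = -15)
K(W) = -15 + W**2 (K(W) = W*W - 15 = W**2 - 15 = -15 + W**2)
r(F, w) = -6 (r(F, w) = -15 + 3**2 = -15 + 9 = -6)
n(j, M) = 204 + M
9697 + n(143, r(-7, -4)) = 9697 + (204 - 6) = 9697 + 198 = 9895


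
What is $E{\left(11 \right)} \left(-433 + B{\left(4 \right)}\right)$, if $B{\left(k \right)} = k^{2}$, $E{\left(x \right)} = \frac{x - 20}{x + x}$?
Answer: $\frac{3753}{22} \approx 170.59$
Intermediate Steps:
$E{\left(x \right)} = \frac{-20 + x}{2 x}$
$E{\left(11 \right)} \left(-433 + B{\left(4 \right)}\right) = \frac{-20 + 11}{2 \cdot 11} \left(-433 + 4^{2}\right) = \frac{1}{2} \cdot \frac{1}{11} \left(-9\right) \left(-433 + 16\right) = \left(- \frac{9}{22}\right) \left(-417\right) = \frac{3753}{22}$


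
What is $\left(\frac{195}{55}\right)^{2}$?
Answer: $\frac{1521}{121} \approx 12.57$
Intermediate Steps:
$\left(\frac{195}{55}\right)^{2} = \left(195 \cdot \frac{1}{55}\right)^{2} = \left(\frac{39}{11}\right)^{2} = \frac{1521}{121}$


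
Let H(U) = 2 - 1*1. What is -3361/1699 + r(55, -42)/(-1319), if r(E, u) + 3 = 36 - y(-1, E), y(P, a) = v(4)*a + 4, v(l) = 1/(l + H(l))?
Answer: -4463741/2240981 ≈ -1.9919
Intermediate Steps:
H(U) = 1 (H(U) = 2 - 1 = 1)
v(l) = 1/(1 + l) (v(l) = 1/(l + 1) = 1/(1 + l))
y(P, a) = 4 + a/5 (y(P, a) = a/(1 + 4) + 4 = a/5 + 4 = 4 + a/5)
r(E, u) = 29 - E/5 (r(E, u) = -3 + (36 - (4 + E/5)) = -3 + (36 + (-4 - E/5)) = -3 + (32 - E/5) = 29 - E/5)
-3361/1699 + r(55, -42)/(-1319) = -3361/1699 + (29 - 1/5*55)/(-1319) = -3361*1/1699 + (29 - 11)*(-1/1319) = -3361/1699 + 18*(-1/1319) = -3361/1699 - 18/1319 = -4463741/2240981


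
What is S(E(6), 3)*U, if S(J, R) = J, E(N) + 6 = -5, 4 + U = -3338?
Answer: 36762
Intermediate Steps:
U = -3342 (U = -4 - 3338 = -3342)
E(N) = -11 (E(N) = -6 - 5 = -11)
S(E(6), 3)*U = -11*(-3342) = 36762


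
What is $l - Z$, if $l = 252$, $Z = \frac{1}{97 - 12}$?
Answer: $\frac{21419}{85} \approx 251.99$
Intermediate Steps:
$Z = \frac{1}{85} \approx 0.011765$
$l - Z = 252 - \frac{1}{85} = \frac{21419}{85}$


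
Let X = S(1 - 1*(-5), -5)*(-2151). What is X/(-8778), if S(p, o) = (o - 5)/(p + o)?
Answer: -3585/1463 ≈ -2.4504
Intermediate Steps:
S(p, o) = (-5 + o)/(o + p)
X = 21510 (X = ((-5 - 5)/(-5 + (1 - 1*(-5))))*(-2151) = (-10/(-5 + (1 + 5)))*(-2151) = (-10/(-5 + 6))*(-2151) = (-10/1)*(-2151) = (1*(-10))*(-2151) = -10*(-2151) = 21510)
X/(-8778) = 21510/(-8778) = 21510*(-1/8778) = -3585/1463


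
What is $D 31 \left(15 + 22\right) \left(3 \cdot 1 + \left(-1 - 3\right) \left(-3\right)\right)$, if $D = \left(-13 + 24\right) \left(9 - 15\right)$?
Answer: $-1135530$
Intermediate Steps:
$D = -66$ ($D = 11 \left(-6\right) = -66$)
$D 31 \left(15 + 22\right) \left(3 \cdot 1 + \left(-1 - 3\right) \left(-3\right)\right) = \left(-66\right) 31 \left(15 + 22\right) \left(3 \cdot 1 + \left(-1 - 3\right) \left(-3\right)\right) = - 2046 \cdot 37 \left(3 - -12\right) = - 2046 \cdot 37 \left(3 + 12\right) = - 2046 \cdot 37 \cdot 15 = \left(-2046\right) 555 = -1135530$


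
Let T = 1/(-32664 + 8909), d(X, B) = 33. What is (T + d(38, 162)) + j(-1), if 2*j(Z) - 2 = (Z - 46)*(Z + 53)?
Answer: -28220941/23755 ≈ -1188.0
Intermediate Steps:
j(Z) = 1 + (-46 + Z)*(53 + Z)/2 (j(Z) = 1 + ((Z - 46)*(Z + 53))/2 = 1 + ((-46 + Z)*(53 + Z))/2 = 1 + (-46 + Z)*(53 + Z)/2)
T = -1/23755 (T = 1/(-23755) = -1/23755 ≈ -4.2096e-5)
(T + d(38, 162)) + j(-1) = (-1/23755 + 33) + (-1218 + (½)*(-1)² + (7/2)*(-1)) = 783914/23755 + (-1218 + (½)*1 - 7/2) = 783914/23755 + (-1218 + ½ - 7/2) = 783914/23755 - 1221 = -28220941/23755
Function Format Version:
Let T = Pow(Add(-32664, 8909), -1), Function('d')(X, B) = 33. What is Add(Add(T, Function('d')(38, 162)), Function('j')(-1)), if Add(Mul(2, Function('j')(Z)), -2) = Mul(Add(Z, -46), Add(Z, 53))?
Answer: Rational(-28220941, 23755) ≈ -1188.0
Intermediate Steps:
Function('j')(Z) = Add(1, Mul(Rational(1, 2), Add(-46, Z), Add(53, Z))) (Function('j')(Z) = Add(1, Mul(Rational(1, 2), Mul(Add(Z, -46), Add(Z, 53)))) = Add(1, Mul(Rational(1, 2), Mul(Add(-46, Z), Add(53, Z)))) = Add(1, Mul(Rational(1, 2), Add(-46, Z), Add(53, Z))))
T = Rational(-1, 23755) (T = Pow(-23755, -1) = Rational(-1, 23755) ≈ -4.2096e-5)
Add(Add(T, Function('d')(38, 162)), Function('j')(-1)) = Add(Add(Rational(-1, 23755), 33), Add(-1218, Mul(Rational(1, 2), Pow(-1, 2)), Mul(Rational(7, 2), -1))) = Add(Rational(783914, 23755), Add(-1218, Mul(Rational(1, 2), 1), Rational(-7, 2))) = Add(Rational(783914, 23755), Add(-1218, Rational(1, 2), Rational(-7, 2))) = Add(Rational(783914, 23755), -1221) = Rational(-28220941, 23755)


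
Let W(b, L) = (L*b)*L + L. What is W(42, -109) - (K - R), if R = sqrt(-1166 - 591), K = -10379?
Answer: 509272 + I*sqrt(1757) ≈ 5.0927e+5 + 41.917*I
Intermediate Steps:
R = I*sqrt(1757) (R = sqrt(-1757) = I*sqrt(1757) ≈ 41.917*I)
W(b, L) = L + b*L**2 (W(b, L) = b*L**2 + L = L + b*L**2)
W(42, -109) - (K - R) = -109*(1 - 109*42) - (-10379 - I*sqrt(1757)) = -109*(1 - 4578) - (-10379 - I*sqrt(1757)) = -109*(-4577) + (10379 + I*sqrt(1757)) = 498893 + (10379 + I*sqrt(1757)) = 509272 + I*sqrt(1757)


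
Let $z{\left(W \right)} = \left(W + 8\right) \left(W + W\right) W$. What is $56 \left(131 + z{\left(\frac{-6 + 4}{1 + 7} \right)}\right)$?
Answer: $\frac{29561}{4} \approx 7390.3$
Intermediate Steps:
$z{\left(W \right)} = 2 W^{2} \left(8 + W\right)$ ($z{\left(W \right)} = \left(8 + W\right) 2 W W = 2 W \left(8 + W\right) W = 2 W^{2} \left(8 + W\right)$)
$56 \left(131 + z{\left(\frac{-6 + 4}{1 + 7} \right)}\right) = 56 \left(131 + 2 \left(\frac{-6 + 4}{1 + 7}\right)^{2} \left(8 + \frac{-6 + 4}{1 + 7}\right)\right) = 56 \left(131 + 2 \left(- \frac{2}{8}\right)^{2} \left(8 - \frac{2}{8}\right)\right) = 56 \left(131 + 2 \left(\left(-2\right) \frac{1}{8}\right)^{2} \left(8 - \frac{1}{4}\right)\right) = 56 \left(131 + 2 \left(- \frac{1}{4}\right)^{2} \left(8 - \frac{1}{4}\right)\right) = 56 \left(131 + 2 \cdot \frac{1}{16} \cdot \frac{31}{4}\right) = 56 \left(131 + \frac{31}{32}\right) = 56 \cdot \frac{4223}{32} = \frac{29561}{4}$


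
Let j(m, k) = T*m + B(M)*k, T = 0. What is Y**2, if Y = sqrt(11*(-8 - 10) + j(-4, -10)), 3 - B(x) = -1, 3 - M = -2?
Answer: -238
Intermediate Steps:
M = 5 (M = 3 - 1*(-2) = 3 + 2 = 5)
B(x) = 4 (B(x) = 3 - 1*(-1) = 3 + 1 = 4)
j(m, k) = 4*k (j(m, k) = 0*m + 4*k = 0 + 4*k = 4*k)
Y = I*sqrt(238) (Y = sqrt(11*(-8 - 10) + 4*(-10)) = sqrt(11*(-18) - 40) = sqrt(-198 - 40) = sqrt(-238) = I*sqrt(238) ≈ 15.427*I)
Y**2 = (I*sqrt(238))**2 = -238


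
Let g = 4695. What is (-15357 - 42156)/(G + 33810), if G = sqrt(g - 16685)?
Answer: -194451453/114312809 + 57513*I*sqrt(11990)/1143128090 ≈ -1.701 + 0.0055091*I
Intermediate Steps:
G = I*sqrt(11990) (G = sqrt(4695 - 16685) = sqrt(-11990) = I*sqrt(11990) ≈ 109.5*I)
(-15357 - 42156)/(G + 33810) = (-15357 - 42156)/(I*sqrt(11990) + 33810) = -57513/(33810 + I*sqrt(11990))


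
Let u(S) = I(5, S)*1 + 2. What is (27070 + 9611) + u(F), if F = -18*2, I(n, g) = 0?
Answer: 36683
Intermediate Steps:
F = -36
u(S) = 2 (u(S) = 0*1 + 2 = 0 + 2 = 2)
(27070 + 9611) + u(F) = (27070 + 9611) + 2 = 36681 + 2 = 36683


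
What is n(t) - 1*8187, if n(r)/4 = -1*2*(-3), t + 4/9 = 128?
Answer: -8163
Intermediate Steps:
t = 1148/9 (t = -4/9 + 128 = 1148/9 ≈ 127.56)
n(r) = 24 (n(r) = 4*(-1*2*(-3)) = 4*(-2*(-3)) = 4*6 = 24)
n(t) - 1*8187 = 24 - 1*8187 = 24 - 8187 = -8163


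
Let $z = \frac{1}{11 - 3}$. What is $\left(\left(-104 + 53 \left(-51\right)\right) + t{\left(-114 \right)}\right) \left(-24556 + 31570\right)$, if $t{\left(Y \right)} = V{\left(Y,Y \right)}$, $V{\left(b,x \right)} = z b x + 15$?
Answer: $-8188845$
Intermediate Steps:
$z = \frac{1}{8} \approx 0.125$
$V{\left(b,x \right)} = 15 + \frac{b x}{8}$ ($V{\left(b,x \right)} = \frac{b}{8} x + 15 = \frac{b x}{8} + 15 = 15 + \frac{b x}{8}$)
$t{\left(Y \right)} = 15 + \frac{Y^{2}}{8}$ ($t{\left(Y \right)} = 15 + \frac{Y Y}{8} = 15 + \frac{Y^{2}}{8}$)
$\left(\left(-104 + 53 \left(-51\right)\right) + t{\left(-114 \right)}\right) \left(-24556 + 31570\right) = \left(\left(-104 + 53 \left(-51\right)\right) + \left(15 + \frac{\left(-114\right)^{2}}{8}\right)\right) \left(-24556 + 31570\right) = \left(\left(-104 - 2703\right) + \left(15 + \frac{1}{8} \cdot 12996\right)\right) 7014 = \left(-2807 + \left(15 + \frac{3249}{2}\right)\right) 7014 = \left(-2807 + \frac{3279}{2}\right) 7014 = \left(- \frac{2335}{2}\right) 7014 = -8188845$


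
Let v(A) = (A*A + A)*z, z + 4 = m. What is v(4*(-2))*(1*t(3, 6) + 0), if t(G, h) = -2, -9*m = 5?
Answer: 4592/9 ≈ 510.22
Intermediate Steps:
m = -5/9 (m = -⅑*5 = -5/9 ≈ -0.55556)
z = -41/9 (z = -4 - 5/9 = -41/9 ≈ -4.5556)
v(A) = -41*A/9 - 41*A²/9 (v(A) = (A*A + A)*(-41/9) = (A² + A)*(-41/9) = (A + A²)*(-41/9) = -41*A/9 - 41*A²/9)
v(4*(-2))*(1*t(3, 6) + 0) = (-41*4*(-2)*(1 + 4*(-2))/9)*(1*(-2) + 0) = (-41/9*(-8)*(1 - 8))*(-2 + 0) = -41/9*(-8)*(-7)*(-2) = -2296/9*(-2) = 4592/9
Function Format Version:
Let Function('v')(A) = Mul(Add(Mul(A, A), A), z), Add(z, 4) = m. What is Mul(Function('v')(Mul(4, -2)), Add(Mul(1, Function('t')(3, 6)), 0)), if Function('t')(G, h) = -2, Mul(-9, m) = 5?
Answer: Rational(4592, 9) ≈ 510.22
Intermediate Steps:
m = Rational(-5, 9) (m = Mul(Rational(-1, 9), 5) = Rational(-5, 9) ≈ -0.55556)
z = Rational(-41, 9) (z = Add(-4, Rational(-5, 9)) = Rational(-41, 9) ≈ -4.5556)
Function('v')(A) = Add(Mul(Rational(-41, 9), A), Mul(Rational(-41, 9), Pow(A, 2))) (Function('v')(A) = Mul(Add(Mul(A, A), A), Rational(-41, 9)) = Mul(Add(Pow(A, 2), A), Rational(-41, 9)) = Mul(Add(A, Pow(A, 2)), Rational(-41, 9)) = Add(Mul(Rational(-41, 9), A), Mul(Rational(-41, 9), Pow(A, 2))))
Mul(Function('v')(Mul(4, -2)), Add(Mul(1, Function('t')(3, 6)), 0)) = Mul(Mul(Rational(-41, 9), Mul(4, -2), Add(1, Mul(4, -2))), Add(Mul(1, -2), 0)) = Mul(Mul(Rational(-41, 9), -8, Add(1, -8)), Add(-2, 0)) = Mul(Mul(Rational(-41, 9), -8, -7), -2) = Mul(Rational(-2296, 9), -2) = Rational(4592, 9)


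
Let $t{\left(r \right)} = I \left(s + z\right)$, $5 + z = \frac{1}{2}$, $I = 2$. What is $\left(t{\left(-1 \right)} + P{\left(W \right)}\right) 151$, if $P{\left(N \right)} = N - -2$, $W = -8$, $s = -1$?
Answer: $-2567$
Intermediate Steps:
$z = - \frac{9}{2}$ ($z = -5 + \frac{1}{2} = - \frac{9}{2} \approx -4.5$)
$P{\left(N \right)} = 2 + N$ ($P{\left(N \right)} = N + 2 = 2 + N$)
$t{\left(r \right)} = -11$ ($t{\left(r \right)} = 2 \left(-1 - \frac{9}{2}\right) = 2 \left(- \frac{11}{2}\right) = -11$)
$\left(t{\left(-1 \right)} + P{\left(W \right)}\right) 151 = \left(-11 + \left(2 - 8\right)\right) 151 = \left(-11 - 6\right) 151 = \left(-17\right) 151 = -2567$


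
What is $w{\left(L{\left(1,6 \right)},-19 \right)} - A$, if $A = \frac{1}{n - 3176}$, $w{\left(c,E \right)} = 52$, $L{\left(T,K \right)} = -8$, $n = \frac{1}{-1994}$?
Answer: $\frac{329315134}{6332945} \approx 52.0$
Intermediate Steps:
$n = - \frac{1}{1994} \approx -0.0005015$
$A = - \frac{1994}{6332945}$ ($A = \frac{1}{- \frac{1}{1994} - 3176} = \frac{1}{- \frac{6332945}{1994}} = - \frac{1994}{6332945} \approx -0.00031486$)
$w{\left(L{\left(1,6 \right)},-19 \right)} - A = 52 - - \frac{1994}{6332945} = 52 + \frac{1994}{6332945} = \frac{329315134}{6332945}$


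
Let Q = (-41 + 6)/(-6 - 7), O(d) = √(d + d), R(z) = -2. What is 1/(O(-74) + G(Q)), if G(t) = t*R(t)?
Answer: -455/14956 - 169*I*√37/14956 ≈ -0.030423 - 0.068734*I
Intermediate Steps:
O(d) = √2*√d (O(d) = √(2*d) = √2*√d)
Q = 35/13 (Q = -35/(-13) = -35*(-1/13) = 35/13 ≈ 2.6923)
G(t) = -2*t (G(t) = t*(-2) = -2*t)
1/(O(-74) + G(Q)) = 1/(√2*√(-74) - 2*35/13) = 1/(√2*(I*√74) - 70/13) = 1/(2*I*√37 - 70/13) = 1/(-70/13 + 2*I*√37)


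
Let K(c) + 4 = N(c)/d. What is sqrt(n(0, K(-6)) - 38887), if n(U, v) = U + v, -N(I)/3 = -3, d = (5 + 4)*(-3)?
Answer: I*sqrt(350022)/3 ≈ 197.21*I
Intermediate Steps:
d = -27 (d = 9*(-3) = -27)
N(I) = 9 (N(I) = -3*(-3) = 9)
K(c) = -13/3 (K(c) = -4 + 9/(-27) = -4 + 9*(-1/27) = -4 - 1/3 = -13/3)
sqrt(n(0, K(-6)) - 38887) = sqrt((0 - 13/3) - 38887) = sqrt(-13/3 - 38887) = sqrt(-116674/3) = I*sqrt(350022)/3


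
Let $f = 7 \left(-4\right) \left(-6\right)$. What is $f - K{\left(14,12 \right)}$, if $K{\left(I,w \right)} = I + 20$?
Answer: $134$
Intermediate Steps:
$K{\left(I,w \right)} = 20 + I$
$f = 168$ ($f = \left(-28\right) \left(-6\right) = 168$)
$f - K{\left(14,12 \right)} = 168 - \left(20 + 14\right) = 168 - 34 = 134$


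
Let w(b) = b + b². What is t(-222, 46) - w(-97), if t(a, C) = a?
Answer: -9534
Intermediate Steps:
t(-222, 46) - w(-97) = -222 - (-97)*(1 - 97) = -222 - (-97)*(-96) = -222 - 1*9312 = -222 - 9312 = -9534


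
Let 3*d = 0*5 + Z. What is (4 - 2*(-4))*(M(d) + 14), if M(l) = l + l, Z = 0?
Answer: 168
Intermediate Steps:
d = 0 (d = (0*5 + 0)/3 = (0 + 0)/3 = (⅓)*0 = 0)
M(l) = 2*l
(4 - 2*(-4))*(M(d) + 14) = (4 - 2*(-4))*(2*0 + 14) = (4 + 8)*(0 + 14) = 12*14 = 168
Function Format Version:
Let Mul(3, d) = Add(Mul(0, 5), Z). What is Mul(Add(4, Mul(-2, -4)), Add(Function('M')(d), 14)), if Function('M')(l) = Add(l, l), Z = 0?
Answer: 168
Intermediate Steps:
d = 0 (d = Mul(Rational(1, 3), Add(Mul(0, 5), 0)) = Mul(Rational(1, 3), Add(0, 0)) = Mul(Rational(1, 3), 0) = 0)
Function('M')(l) = Mul(2, l)
Mul(Add(4, Mul(-2, -4)), Add(Function('M')(d), 14)) = Mul(Add(4, Mul(-2, -4)), Add(Mul(2, 0), 14)) = Mul(Add(4, 8), Add(0, 14)) = Mul(12, 14) = 168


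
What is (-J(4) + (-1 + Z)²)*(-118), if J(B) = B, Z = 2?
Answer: 354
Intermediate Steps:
(-J(4) + (-1 + Z)²)*(-118) = (-1*4 + (-1 + 2)²)*(-118) = (-4 + 1²)*(-118) = (-4 + 1)*(-118) = -3*(-118) = 354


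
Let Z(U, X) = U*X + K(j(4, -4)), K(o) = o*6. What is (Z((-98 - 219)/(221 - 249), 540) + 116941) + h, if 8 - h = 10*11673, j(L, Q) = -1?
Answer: 44286/7 ≈ 6326.6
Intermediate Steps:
K(o) = 6*o
Z(U, X) = -6 + U*X (Z(U, X) = U*X + 6*(-1) = U*X - 6 = -6 + U*X)
h = -116722 (h = 8 - 10*11673 = 8 - 1*116730 = 8 - 116730 = -116722)
(Z((-98 - 219)/(221 - 249), 540) + 116941) + h = ((-6 + ((-98 - 219)/(221 - 249))*540) + 116941) - 116722 = ((-6 - 317/(-28)*540) + 116941) - 116722 = ((-6 - 317*(-1/28)*540) + 116941) - 116722 = ((-6 + (317/28)*540) + 116941) - 116722 = ((-6 + 42795/7) + 116941) - 116722 = (42753/7 + 116941) - 116722 = 861340/7 - 116722 = 44286/7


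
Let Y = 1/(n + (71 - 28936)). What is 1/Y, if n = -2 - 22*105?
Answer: -31177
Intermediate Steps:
n = -2312 (n = -2 - 2310 = -2312)
Y = -1/31177 (Y = 1/(-2312 + (71 - 28936)) = 1/(-2312 - 28865) = 1/(-31177) = -1/31177 ≈ -3.2075e-5)
1/Y = 1/(-1/31177) = -31177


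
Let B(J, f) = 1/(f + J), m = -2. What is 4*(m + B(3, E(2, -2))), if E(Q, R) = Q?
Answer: -36/5 ≈ -7.2000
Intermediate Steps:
B(J, f) = 1/(J + f)
4*(m + B(3, E(2, -2))) = 4*(-2 + 1/(3 + 2)) = 4*(-2 + 1/5) = 4*(-2 + ⅕) = 4*(-9/5) = -36/5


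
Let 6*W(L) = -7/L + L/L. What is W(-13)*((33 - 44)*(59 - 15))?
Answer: -4840/39 ≈ -124.10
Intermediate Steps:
W(L) = ⅙ - 7/(6*L) (W(L) = (-7/L + L/L)/6 = (-7/L + 1)/6 = (1 - 7/L)/6 = ⅙ - 7/(6*L))
W(-13)*((33 - 44)*(59 - 15)) = ((⅙)*(-7 - 13)/(-13))*((33 - 44)*(59 - 15)) = ((⅙)*(-1/13)*(-20))*(-11*44) = (10/39)*(-484) = -4840/39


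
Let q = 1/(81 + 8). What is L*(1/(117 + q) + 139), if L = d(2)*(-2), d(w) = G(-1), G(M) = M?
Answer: 1447635/5207 ≈ 278.02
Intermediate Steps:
q = 1/89 ≈ 0.011236
d(w) = -1
L = 2 (L = -1*(-2) = 2)
L*(1/(117 + q) + 139) = 2*(1/(117 + 1/89) + 139) = 2*(1/(10414/89) + 139) = 2*(89/10414 + 139) = 2*(1447635/10414) = 1447635/5207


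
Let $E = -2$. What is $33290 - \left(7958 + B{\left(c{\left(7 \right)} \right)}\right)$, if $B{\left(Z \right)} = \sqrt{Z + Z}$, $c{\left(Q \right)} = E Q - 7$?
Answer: $25332 - i \sqrt{42} \approx 25332.0 - 6.4807 i$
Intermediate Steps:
$c{\left(Q \right)} = -7 - 2 Q$ ($c{\left(Q \right)} = - 2 Q - 7 = -7 - 2 Q$)
$B{\left(Z \right)} = \sqrt{2} \sqrt{Z}$ ($B{\left(Z \right)} = \sqrt{2 Z} = \sqrt{2} \sqrt{Z}$)
$33290 - \left(7958 + B{\left(c{\left(7 \right)} \right)}\right) = 33290 - \left(7958 + \sqrt{2} \sqrt{-7 - 14}\right) = 33290 - \left(7958 + \sqrt{2} \sqrt{-21}\right) = 33290 - \left(7958 + \sqrt{2} i \sqrt{21}\right) = 33290 - \left(7958 + i \sqrt{42}\right) = 25332 - i \sqrt{42}$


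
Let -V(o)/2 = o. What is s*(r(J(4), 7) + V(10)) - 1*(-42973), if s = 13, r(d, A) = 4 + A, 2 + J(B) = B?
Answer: 42856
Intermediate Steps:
J(B) = -2 + B
V(o) = -2*o
s*(r(J(4), 7) + V(10)) - 1*(-42973) = 13*((4 + 7) - 2*10) - 1*(-42973) = 13*(11 - 20) + 42973 = 13*(-9) + 42973 = -117 + 42973 = 42856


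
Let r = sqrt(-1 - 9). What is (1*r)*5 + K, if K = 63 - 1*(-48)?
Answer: 111 + 5*I*sqrt(10) ≈ 111.0 + 15.811*I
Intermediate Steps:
r = I*sqrt(10) (r = sqrt(-10) = I*sqrt(10) ≈ 3.1623*I)
K = 111 (K = 63 + 48 = 111)
(1*r)*5 + K = (1*(I*sqrt(10)))*5 + 111 = (I*sqrt(10))*5 + 111 = 5*I*sqrt(10) + 111 = 111 + 5*I*sqrt(10)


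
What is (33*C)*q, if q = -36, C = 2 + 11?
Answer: -15444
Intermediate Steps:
C = 13
(33*C)*q = (33*13)*(-36) = 429*(-36) = -15444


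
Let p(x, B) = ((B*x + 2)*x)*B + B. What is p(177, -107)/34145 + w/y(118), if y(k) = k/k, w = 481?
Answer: 375071481/34145 ≈ 10985.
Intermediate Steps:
p(x, B) = B + B*x*(2 + B*x) (p(x, B) = ((2 + B*x)*x)*B + B = (x*(2 + B*x))*B + B = B*x*(2 + B*x) + B = B + B*x*(2 + B*x))
y(k) = 1
p(177, -107)/34145 + w/y(118) = -107*(1 + 2*177 - 107*177²)/34145 + 481/1 = -107*(1 + 354 - 107*31329)*(1/34145) + 481*1 = -107*(1 + 354 - 3352203)*(1/34145) + 481 = -107*(-3351848)*(1/34145) + 481 = 358647736*(1/34145) + 481 = 358647736/34145 + 481 = 375071481/34145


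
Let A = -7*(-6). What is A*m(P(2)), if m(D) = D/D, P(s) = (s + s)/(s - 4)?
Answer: 42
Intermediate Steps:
A = 42
P(s) = 2*s/(-4 + s) (P(s) = (2*s)/(-4 + s) = 2*s/(-4 + s))
m(D) = 1
A*m(P(2)) = 42*1 = 42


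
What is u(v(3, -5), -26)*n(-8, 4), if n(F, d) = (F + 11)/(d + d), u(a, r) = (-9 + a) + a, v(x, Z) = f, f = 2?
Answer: -15/8 ≈ -1.8750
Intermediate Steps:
v(x, Z) = 2
u(a, r) = -9 + 2*a
n(F, d) = (11 + F)/(2*d) (n(F, d) = (11 + F)/((2*d)) = (11 + F)*(1/(2*d)) = (11 + F)/(2*d))
u(v(3, -5), -26)*n(-8, 4) = (-9 + 2*2)*((1/2)*(11 - 8)/4) = (-9 + 4)*((1/2)*(1/4)*3) = -5*3/8 = -15/8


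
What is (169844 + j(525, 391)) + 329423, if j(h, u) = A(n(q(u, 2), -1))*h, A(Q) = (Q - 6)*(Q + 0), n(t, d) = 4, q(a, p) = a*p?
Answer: 495067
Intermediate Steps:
A(Q) = Q*(-6 + Q) (A(Q) = (-6 + Q)*Q = Q*(-6 + Q))
j(h, u) = -8*h (j(h, u) = (4*(-6 + 4))*h = (4*(-2))*h = -8*h)
(169844 + j(525, 391)) + 329423 = (169844 - 8*525) + 329423 = (169844 - 4200) + 329423 = 165644 + 329423 = 495067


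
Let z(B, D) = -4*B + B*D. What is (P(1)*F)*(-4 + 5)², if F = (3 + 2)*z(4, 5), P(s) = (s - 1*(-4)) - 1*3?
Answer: 40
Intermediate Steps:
P(s) = 1 + s (P(s) = (s + 4) - 3 = (4 + s) - 3 = 1 + s)
F = 20 (F = (3 + 2)*(4*(-4 + 5)) = 5*(4*1) = 5*4 = 20)
(P(1)*F)*(-4 + 5)² = ((1 + 1)*20)*(-4 + 5)² = (2*20)*1² = 40*1 = 40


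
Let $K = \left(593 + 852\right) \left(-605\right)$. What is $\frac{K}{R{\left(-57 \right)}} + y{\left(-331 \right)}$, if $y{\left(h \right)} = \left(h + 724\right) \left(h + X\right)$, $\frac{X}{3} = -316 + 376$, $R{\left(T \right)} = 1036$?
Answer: $- \frac{62353573}{1036} \approx -60187.0$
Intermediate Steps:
$X = 180$ ($X = 3 \left(-316 + 376\right) = 3 \cdot 60 = 180$)
$y{\left(h \right)} = \left(180 + h\right) \left(724 + h\right)$ ($y{\left(h \right)} = \left(h + 724\right) \left(h + 180\right) = \left(724 + h\right) \left(180 + h\right) = \left(180 + h\right) \left(724 + h\right)$)
$K = -874225$ ($K = 1445 \left(-605\right) = -874225$)
$\frac{K}{R{\left(-57 \right)}} + y{\left(-331 \right)} = - \frac{874225}{1036} + \left(130320 + \left(-331\right)^{2} + 904 \left(-331\right)\right) = \left(-874225\right) \frac{1}{1036} + \left(130320 + 109561 - 299224\right) = - \frac{874225}{1036} - 59343 = - \frac{62353573}{1036}$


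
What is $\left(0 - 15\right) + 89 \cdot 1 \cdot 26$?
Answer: $2299$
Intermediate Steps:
$\left(0 - 15\right) + 89 \cdot 1 \cdot 26 = -15 + 89 \cdot 26 = -15 + 2314 = 2299$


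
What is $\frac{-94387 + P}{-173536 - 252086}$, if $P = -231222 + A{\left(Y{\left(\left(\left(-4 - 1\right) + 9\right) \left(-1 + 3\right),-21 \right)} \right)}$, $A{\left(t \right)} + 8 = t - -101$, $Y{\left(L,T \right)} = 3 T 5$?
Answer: $\frac{325831}{425622} \approx 0.76554$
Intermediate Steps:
$Y{\left(L,T \right)} = 15 T$
$A{\left(t \right)} = 93 + t$ ($A{\left(t \right)} = -8 + \left(t - -101\right) = -8 + \left(t + 101\right) = -8 + \left(101 + t\right) = 93 + t$)
$P = -231444$ ($P = -231222 + \left(93 + 15 \left(-21\right)\right) = -231222 + \left(93 - 315\right) = -231222 - 222 = -231444$)
$\frac{-94387 + P}{-173536 - 252086} = \frac{-94387 - 231444}{-173536 - 252086} = - \frac{325831}{-425622} = \left(-325831\right) \left(- \frac{1}{425622}\right) = \frac{325831}{425622}$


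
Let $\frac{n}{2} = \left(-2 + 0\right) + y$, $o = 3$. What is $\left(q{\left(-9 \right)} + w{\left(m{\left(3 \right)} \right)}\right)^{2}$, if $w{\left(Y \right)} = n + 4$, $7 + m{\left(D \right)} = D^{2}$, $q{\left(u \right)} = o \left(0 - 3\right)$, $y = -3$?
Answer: $225$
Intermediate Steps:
$n = -10$ ($n = 2 \left(\left(-2 + 0\right) - 3\right) = 2 \left(-2 - 3\right) = 2 \left(-5\right) = -10$)
$q{\left(u \right)} = -9$ ($q{\left(u \right)} = 3 \left(0 - 3\right) = 3 \left(-3\right) = -9$)
$m{\left(D \right)} = -7 + D^{2}$
$w{\left(Y \right)} = -6$ ($w{\left(Y \right)} = -10 + 4 = -6$)
$\left(q{\left(-9 \right)} + w{\left(m{\left(3 \right)} \right)}\right)^{2} = \left(-9 - 6\right)^{2} = \left(-15\right)^{2} = 225$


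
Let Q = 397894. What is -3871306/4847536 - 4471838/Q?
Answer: -829205897169/68885910328 ≈ -12.037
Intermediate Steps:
-3871306/4847536 - 4471838/Q = -3871306/4847536 - 4471838/397894 = -3871306*1/4847536 - 4471838*1/397894 = -1935653/2423768 - 319417/28421 = -829205897169/68885910328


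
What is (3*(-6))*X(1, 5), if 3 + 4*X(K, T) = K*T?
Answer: -9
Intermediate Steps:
X(K, T) = -3/4 + K*T/4 (X(K, T) = -3/4 + (K*T)/4 = -3/4 + K*T/4)
(3*(-6))*X(1, 5) = (3*(-6))*(-3/4 + (1/4)*1*5) = -18*(-3/4 + 5/4) = -18*1/2 = -9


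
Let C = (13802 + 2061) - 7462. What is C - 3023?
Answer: 5378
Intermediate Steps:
C = 8401 (C = 15863 - 7462 = 8401)
C - 3023 = 8401 - 3023 = 5378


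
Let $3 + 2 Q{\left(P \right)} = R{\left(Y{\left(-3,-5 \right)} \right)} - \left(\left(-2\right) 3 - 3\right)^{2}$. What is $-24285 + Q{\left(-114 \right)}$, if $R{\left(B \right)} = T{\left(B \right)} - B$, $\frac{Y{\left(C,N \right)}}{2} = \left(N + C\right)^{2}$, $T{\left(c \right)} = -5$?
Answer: $- \frac{48787}{2} \approx -24394.0$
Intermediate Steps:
$Y{\left(C,N \right)} = 2 \left(C + N\right)^{2}$ ($Y{\left(C,N \right)} = 2 \left(N + C\right)^{2} = 2 \left(C + N\right)^{2}$)
$R{\left(B \right)} = -5 - B$
$Q{\left(P \right)} = - \frac{217}{2}$ ($Q{\left(P \right)} = - \frac{3}{2} + \frac{\left(-5 - 2 \left(-3 - 5\right)^{2}\right) - \left(\left(-2\right) 3 - 3\right)^{2}}{2} = - \frac{3}{2} + \frac{\left(-5 - 2 \left(-8\right)^{2}\right) - \left(-6 - 3\right)^{2}}{2} = - \frac{3}{2} + \frac{\left(-5 - 2 \cdot 64\right) - \left(-9\right)^{2}}{2} = - \frac{3}{2} + \frac{\left(-5 - 128\right) - 81}{2} = - \frac{3}{2} + \frac{-133 - 81}{2} = - \frac{3}{2} + \frac{1}{2} \left(-214\right) = - \frac{3}{2} - 107 = - \frac{217}{2}$)
$-24285 + Q{\left(-114 \right)} = -24285 - \frac{217}{2} = - \frac{48787}{2}$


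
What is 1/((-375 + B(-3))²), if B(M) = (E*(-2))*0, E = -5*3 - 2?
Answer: 1/140625 ≈ 7.1111e-6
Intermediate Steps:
E = -17 (E = -15 - 2 = -17)
B(M) = 0 (B(M) = -17*(-2)*0 = 34*0 = 0)
1/((-375 + B(-3))²) = 1/((-375 + 0)²) = 1/((-375)²) = 1/140625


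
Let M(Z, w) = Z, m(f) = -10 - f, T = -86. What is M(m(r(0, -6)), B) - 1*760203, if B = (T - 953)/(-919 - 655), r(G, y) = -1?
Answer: -760212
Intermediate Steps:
B = 1039/1574 (B = (-86 - 953)/(-919 - 655) = -1039/(-1574) = -1039*(-1/1574) = 1039/1574 ≈ 0.66010)
M(m(r(0, -6)), B) - 1*760203 = (-10 - 1*(-1)) - 1*760203 = (-10 + 1) - 760203 = -9 - 760203 = -760212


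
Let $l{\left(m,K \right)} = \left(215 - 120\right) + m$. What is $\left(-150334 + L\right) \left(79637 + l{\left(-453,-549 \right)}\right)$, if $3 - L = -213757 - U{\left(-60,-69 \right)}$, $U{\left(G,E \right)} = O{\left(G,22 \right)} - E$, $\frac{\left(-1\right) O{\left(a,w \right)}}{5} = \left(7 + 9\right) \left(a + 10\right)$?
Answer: $5350936105$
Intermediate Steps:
$l{\left(m,K \right)} = 95 + m$
$O{\left(a,w \right)} = -800 - 80 a$ ($O{\left(a,w \right)} = - 5 \left(7 + 9\right) \left(a + 10\right) = - 5 \cdot 16 \left(10 + a\right) = - 5 \left(160 + 16 a\right) = -800 - 80 a$)
$U{\left(G,E \right)} = -800 - E - 80 G$ ($U{\left(G,E \right)} = \left(-800 - 80 G\right) - E = -800 - E - 80 G$)
$L = 217829$ ($L = 3 - \left(-213757 - \left(-800 - -69 - -4800\right)\right) = 3 - \left(-213757 - \left(-800 + 69 + 4800\right)\right) = 3 - \left(-213757 - 4069\right) = 3 - -217826 = 3 + 217826 = 217829$)
$\left(-150334 + L\right) \left(79637 + l{\left(-453,-549 \right)}\right) = \left(-150334 + 217829\right) \left(79637 + \left(95 - 453\right)\right) = 67495 \left(79637 - 358\right) = 67495 \cdot 79279 = 5350936105$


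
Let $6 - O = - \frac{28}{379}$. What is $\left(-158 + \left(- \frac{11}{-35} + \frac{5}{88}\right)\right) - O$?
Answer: $- \frac{191093523}{1167320} \approx -163.7$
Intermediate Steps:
$O = \frac{2302}{379}$ ($O = 6 - - \frac{28}{379} = 6 + \frac{28}{379} = \frac{2302}{379} \approx 6.0739$)
$\left(-158 + \left(- \frac{11}{-35} + \frac{5}{88}\right)\right) - O = \left(-158 + \left(- \frac{11}{-35} + \frac{5}{88}\right)\right) - \frac{2302}{379} = \left(-158 + \left(\left(-11\right) \left(- \frac{1}{35}\right) + 5 \cdot \frac{1}{88}\right)\right) - \frac{2302}{379} = \left(-158 + \left(\frac{11}{35} + \frac{5}{88}\right)\right) - \frac{2302}{379} = \left(-158 + \frac{1143}{3080}\right) - \frac{2302}{379} = - \frac{485497}{3080} - \frac{2302}{379} = - \frac{191093523}{1167320}$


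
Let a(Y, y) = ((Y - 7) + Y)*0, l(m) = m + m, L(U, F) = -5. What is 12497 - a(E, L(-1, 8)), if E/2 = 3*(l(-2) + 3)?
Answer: 12497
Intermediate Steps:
l(m) = 2*m
E = -6 (E = 2*(3*(2*(-2) + 3)) = 2*(3*(-4 + 3)) = 2*(3*(-1)) = 2*(-3) = -6)
a(Y, y) = 0 (a(Y, y) = ((-7 + Y) + Y)*0 = (-7 + 2*Y)*0 = 0)
12497 - a(E, L(-1, 8)) = 12497 - 1*0 = 12497 + 0 = 12497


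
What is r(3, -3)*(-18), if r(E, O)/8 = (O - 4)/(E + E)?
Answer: 168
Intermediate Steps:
r(E, O) = 4*(-4 + O)/E (r(E, O) = 8*((O - 4)/(E + E)) = 8*((-4 + O)/((2*E))) = 8*((-4 + O)*(1/(2*E))) = 8*((-4 + O)/(2*E)) = 4*(-4 + O)/E)
r(3, -3)*(-18) = (4*(-4 - 3)/3)*(-18) = (4*(1/3)*(-7))*(-18) = -28/3*(-18) = 168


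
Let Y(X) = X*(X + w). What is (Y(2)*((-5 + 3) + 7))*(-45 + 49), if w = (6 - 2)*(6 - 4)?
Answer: 400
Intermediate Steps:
w = 8 (w = 4*2 = 8)
Y(X) = X*(8 + X) (Y(X) = X*(X + 8) = X*(8 + X))
(Y(2)*((-5 + 3) + 7))*(-45 + 49) = ((2*(8 + 2))*((-5 + 3) + 7))*(-45 + 49) = ((2*10)*(-2 + 7))*4 = (20*5)*4 = 100*4 = 400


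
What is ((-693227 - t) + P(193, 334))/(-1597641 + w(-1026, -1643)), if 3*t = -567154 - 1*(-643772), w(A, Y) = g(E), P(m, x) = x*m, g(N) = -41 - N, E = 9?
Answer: 1962913/4793073 ≈ 0.40953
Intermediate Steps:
P(m, x) = m*x
w(A, Y) = -50 (w(A, Y) = -41 - 1*9 = -41 - 9 = -50)
t = 76618/3 (t = (-567154 - 1*(-643772))/3 = (-567154 + 643772)/3 = (1/3)*76618 = 76618/3 ≈ 25539.)
((-693227 - t) + P(193, 334))/(-1597641 + w(-1026, -1643)) = ((-693227 - 1*76618/3) + 193*334)/(-1597641 - 50) = ((-693227 - 76618/3) + 64462)/(-1597691) = (-2156299/3 + 64462)*(-1/1597691) = -1962913/3*(-1/1597691) = 1962913/4793073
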